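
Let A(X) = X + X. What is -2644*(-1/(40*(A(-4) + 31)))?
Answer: 661/230 ≈ 2.8739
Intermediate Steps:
A(X) = 2*X
-2644*(-1/(40*(A(-4) + 31))) = -2644*(-1/(40*(2*(-4) + 31))) = -2644*(-1/(40*(-8 + 31))) = -2644/((-40*23)) = -2644/(-920) = -2644*(-1/920) = 661/230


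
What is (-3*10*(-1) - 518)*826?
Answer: -403088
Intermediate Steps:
(-3*10*(-1) - 518)*826 = (-30*(-1) - 518)*826 = (30 - 518)*826 = -488*826 = -403088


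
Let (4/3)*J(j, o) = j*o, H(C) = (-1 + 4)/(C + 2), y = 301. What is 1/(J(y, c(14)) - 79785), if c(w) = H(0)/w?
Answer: -16/1276173 ≈ -1.2537e-5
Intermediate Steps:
H(C) = 3/(2 + C)
c(w) = 3/(2*w) (c(w) = (3/(2 + 0))/w = (3/2)/w = (3*(1/2))/w = 3/(2*w))
J(j, o) = 3*j*o/4 (J(j, o) = 3*(j*o)/4 = 3*j*o/4)
1/(J(y, c(14)) - 79785) = 1/((3/4)*301*((3/2)/14) - 79785) = 1/((3/4)*301*((3/2)*(1/14)) - 79785) = 1/((3/4)*301*(3/28) - 79785) = 1/(387/16 - 79785) = 1/(-1276173/16) = -16/1276173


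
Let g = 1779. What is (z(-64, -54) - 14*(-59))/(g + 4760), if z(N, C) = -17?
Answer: 809/6539 ≈ 0.12372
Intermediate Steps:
(z(-64, -54) - 14*(-59))/(g + 4760) = (-17 - 14*(-59))/(1779 + 4760) = (-17 + 826)/6539 = 809*(1/6539) = 809/6539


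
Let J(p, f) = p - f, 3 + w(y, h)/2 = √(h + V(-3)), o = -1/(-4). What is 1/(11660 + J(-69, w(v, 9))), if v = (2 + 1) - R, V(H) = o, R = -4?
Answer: 11597/134490372 + √37/134490372 ≈ 8.6274e-5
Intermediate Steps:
o = ¼ (o = -1*(-¼) = ¼ ≈ 0.25000)
V(H) = ¼
v = 7 (v = (2 + 1) - 1*(-4) = 3 + 4 = 7)
w(y, h) = -6 + 2*√(¼ + h) (w(y, h) = -6 + 2*√(h + ¼) = -6 + 2*√(¼ + h))
1/(11660 + J(-69, w(v, 9))) = 1/(11660 + (-69 - (-6 + √(1 + 4*9)))) = 1/(11660 + (-69 - (-6 + √(1 + 36)))) = 1/(11660 + (-69 - (-6 + √37))) = 1/(11660 + (-69 + (6 - √37))) = 1/(11660 + (-63 - √37)) = 1/(11597 - √37)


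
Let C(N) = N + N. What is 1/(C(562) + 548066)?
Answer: 1/549190 ≈ 1.8209e-6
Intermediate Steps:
C(N) = 2*N
1/(C(562) + 548066) = 1/(2*562 + 548066) = 1/(1124 + 548066) = 1/549190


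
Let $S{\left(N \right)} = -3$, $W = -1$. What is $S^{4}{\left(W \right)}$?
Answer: $81$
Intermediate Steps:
$S^{4}{\left(W \right)} = \left(-3\right)^{4} = 81$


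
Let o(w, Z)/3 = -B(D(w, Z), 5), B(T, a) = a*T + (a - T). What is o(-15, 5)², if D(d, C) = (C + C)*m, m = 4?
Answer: 245025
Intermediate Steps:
D(d, C) = 8*C (D(d, C) = (C + C)*4 = (2*C)*4 = 8*C)
B(T, a) = a - T + T*a (B(T, a) = T*a + (a - T) = a - T + T*a)
o(w, Z) = -15 - 96*Z (o(w, Z) = 3*(-(5 - 8*Z + (8*Z)*5)) = 3*(-(5 - 8*Z + 40*Z)) = 3*(-(5 + 32*Z)) = 3*(-5 - 32*Z) = -15 - 96*Z)
o(-15, 5)² = (-15 - 96*5)² = (-15 - 480)² = (-495)² = 245025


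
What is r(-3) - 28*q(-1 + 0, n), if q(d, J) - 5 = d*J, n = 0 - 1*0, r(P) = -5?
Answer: -145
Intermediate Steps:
n = 0 (n = 0 + 0 = 0)
q(d, J) = 5 + J*d (q(d, J) = 5 + d*J = 5 + J*d)
r(-3) - 28*q(-1 + 0, n) = -5 - 28*(5 + 0*(-1 + 0)) = -5 - 28*(5 + 0*(-1)) = -5 - 28*(5 + 0) = -5 - 28*5 = -5 - 140 = -145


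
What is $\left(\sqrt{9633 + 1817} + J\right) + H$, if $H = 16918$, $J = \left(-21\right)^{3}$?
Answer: $7657 + 5 \sqrt{458} \approx 7764.0$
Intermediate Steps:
$J = -9261$
$\left(\sqrt{9633 + 1817} + J\right) + H = \left(\sqrt{9633 + 1817} - 9261\right) + 16918 = \left(\sqrt{11450} - 9261\right) + 16918 = \left(5 \sqrt{458} - 9261\right) + 16918 = \left(-9261 + 5 \sqrt{458}\right) + 16918 = 7657 + 5 \sqrt{458}$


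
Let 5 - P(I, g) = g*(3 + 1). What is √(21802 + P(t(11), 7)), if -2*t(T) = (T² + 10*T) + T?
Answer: √21779 ≈ 147.58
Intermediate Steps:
t(T) = -11*T/2 - T²/2 (t(T) = -((T² + 10*T) + T)/2 = -(T² + 11*T)/2 = -11*T/2 - T²/2)
P(I, g) = 5 - 4*g (P(I, g) = 5 - g*(3 + 1) = 5 - g*4 = 5 - 4*g)
√(21802 + P(t(11), 7)) = √(21802 + (5 - 4*7)) = √(21802 + (5 - 28)) = √(21802 - 23) = √21779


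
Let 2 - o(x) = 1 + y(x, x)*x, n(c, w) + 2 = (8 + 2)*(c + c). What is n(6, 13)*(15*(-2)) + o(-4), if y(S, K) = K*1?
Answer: -3555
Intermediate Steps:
n(c, w) = -2 + 20*c (n(c, w) = -2 + (8 + 2)*(c + c) = -2 + 10*(2*c) = -2 + 20*c)
y(S, K) = K
o(x) = 1 - x² (o(x) = 2 - (1 + x*x) = 2 - (1 + x²) = 2 + (-1 - x²) = 1 - x²)
n(6, 13)*(15*(-2)) + o(-4) = (-2 + 20*6)*(15*(-2)) + (1 - 1*(-4)²) = (-2 + 120)*(-30) + (1 - 1*16) = 118*(-30) + (1 - 16) = -3540 - 15 = -3555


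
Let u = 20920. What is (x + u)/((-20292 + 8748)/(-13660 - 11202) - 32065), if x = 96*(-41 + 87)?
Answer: -314951816/398594243 ≈ -0.79016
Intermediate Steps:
x = 4416 (x = 96*46 = 4416)
(x + u)/((-20292 + 8748)/(-13660 - 11202) - 32065) = (4416 + 20920)/((-20292 + 8748)/(-13660 - 11202) - 32065) = 25336/(-11544/(-24862) - 32065) = 25336/(-11544*(-1/24862) - 32065) = 25336/(5772/12431 - 32065) = 25336/(-398594243/12431) = 25336*(-12431/398594243) = -314951816/398594243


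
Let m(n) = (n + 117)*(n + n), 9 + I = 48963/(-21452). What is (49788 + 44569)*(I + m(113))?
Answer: 105192290681653/21452 ≈ 4.9036e+9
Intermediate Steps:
I = -242031/21452 (I = -9 + 48963/(-21452) = -9 + 48963*(-1/21452) = -9 - 48963/21452 = -242031/21452 ≈ -11.282)
m(n) = 2*n*(117 + n) (m(n) = (117 + n)*(2*n) = 2*n*(117 + n))
(49788 + 44569)*(I + m(113)) = (49788 + 44569)*(-242031/21452 + 2*113*(117 + 113)) = 94357*(-242031/21452 + 2*113*230) = 94357*(-242031/21452 + 51980) = 94357*(1114832929/21452) = 105192290681653/21452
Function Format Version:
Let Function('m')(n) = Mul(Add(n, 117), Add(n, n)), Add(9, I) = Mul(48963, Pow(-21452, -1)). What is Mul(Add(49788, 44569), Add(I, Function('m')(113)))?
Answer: Rational(105192290681653, 21452) ≈ 4.9036e+9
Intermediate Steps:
I = Rational(-242031, 21452) (I = Add(-9, Mul(48963, Pow(-21452, -1))) = Add(-9, Mul(48963, Rational(-1, 21452))) = Add(-9, Rational(-48963, 21452)) = Rational(-242031, 21452) ≈ -11.282)
Function('m')(n) = Mul(2, n, Add(117, n)) (Function('m')(n) = Mul(Add(117, n), Mul(2, n)) = Mul(2, n, Add(117, n)))
Mul(Add(49788, 44569), Add(I, Function('m')(113))) = Mul(Add(49788, 44569), Add(Rational(-242031, 21452), Mul(2, 113, Add(117, 113)))) = Mul(94357, Add(Rational(-242031, 21452), Mul(2, 113, 230))) = Mul(94357, Add(Rational(-242031, 21452), 51980)) = Mul(94357, Rational(1114832929, 21452)) = Rational(105192290681653, 21452)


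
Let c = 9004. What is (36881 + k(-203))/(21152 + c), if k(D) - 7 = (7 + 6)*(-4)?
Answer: 9209/7539 ≈ 1.2215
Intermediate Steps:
k(D) = -45 (k(D) = 7 + (7 + 6)*(-4) = 7 + 13*(-4) = 7 - 52 = -45)
(36881 + k(-203))/(21152 + c) = (36881 - 45)/(21152 + 9004) = 36836/30156 = 36836*(1/30156) = 9209/7539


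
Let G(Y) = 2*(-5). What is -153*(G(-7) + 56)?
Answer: -7038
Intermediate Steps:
G(Y) = -10
-153*(G(-7) + 56) = -153*(-10 + 56) = -153*46 = -7038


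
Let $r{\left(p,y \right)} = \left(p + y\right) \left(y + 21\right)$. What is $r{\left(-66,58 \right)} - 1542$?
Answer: $-2174$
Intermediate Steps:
$r{\left(p,y \right)} = \left(21 + y\right) \left(p + y\right)$ ($r{\left(p,y \right)} = \left(p + y\right) \left(21 + y\right) = \left(21 + y\right) \left(p + y\right)$)
$r{\left(-66,58 \right)} - 1542 = \left(58^{2} + 21 \left(-66\right) + 21 \cdot 58 - 3828\right) - 1542 = \left(3364 - 1386 + 1218 - 3828\right) - 1542 = -632 - 1542 = -2174$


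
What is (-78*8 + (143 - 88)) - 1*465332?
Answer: -465901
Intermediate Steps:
(-78*8 + (143 - 88)) - 1*465332 = (-624 + 55) - 465332 = -569 - 465332 = -465901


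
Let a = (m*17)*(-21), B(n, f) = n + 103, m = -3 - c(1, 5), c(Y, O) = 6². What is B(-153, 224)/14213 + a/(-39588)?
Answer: -66622333/187554748 ≈ -0.35522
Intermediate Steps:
c(Y, O) = 36
m = -39 (m = -3 - 1*36 = -3 - 36 = -39)
B(n, f) = 103 + n
a = 13923 (a = -39*17*(-21) = -663*(-21) = 13923)
B(-153, 224)/14213 + a/(-39588) = (103 - 153)/14213 + 13923/(-39588) = -50*1/14213 + 13923*(-1/39588) = -50/14213 - 4641/13196 = -66622333/187554748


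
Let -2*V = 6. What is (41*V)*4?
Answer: -492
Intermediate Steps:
V = -3 (V = -1/2*6 = -3)
(41*V)*4 = (41*(-3))*4 = -123*4 = -492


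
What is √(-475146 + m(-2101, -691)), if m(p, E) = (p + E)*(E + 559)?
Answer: I*√106602 ≈ 326.5*I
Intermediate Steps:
m(p, E) = (559 + E)*(E + p) (m(p, E) = (E + p)*(559 + E) = (559 + E)*(E + p))
√(-475146 + m(-2101, -691)) = √(-475146 + ((-691)² + 559*(-691) + 559*(-2101) - 691*(-2101))) = √(-475146 + (477481 - 386269 - 1174459 + 1451791)) = √(-475146 + 368544) = √(-106602) = I*√106602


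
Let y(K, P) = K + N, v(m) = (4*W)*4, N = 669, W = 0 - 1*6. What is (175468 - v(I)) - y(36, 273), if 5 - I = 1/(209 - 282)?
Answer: 174859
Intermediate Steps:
W = -6 (W = 0 - 6 = -6)
I = 366/73 (I = 5 - 1/(209 - 282) = 5 - 1/(-73) = 5 - 1*(-1/73) = 5 + 1/73 = 366/73 ≈ 5.0137)
v(m) = -96 (v(m) = (4*(-6))*4 = -24*4 = -96)
y(K, P) = 669 + K (y(K, P) = K + 669 = 669 + K)
(175468 - v(I)) - y(36, 273) = (175468 - 1*(-96)) - (669 + 36) = (175468 + 96) - 1*705 = 175564 - 705 = 174859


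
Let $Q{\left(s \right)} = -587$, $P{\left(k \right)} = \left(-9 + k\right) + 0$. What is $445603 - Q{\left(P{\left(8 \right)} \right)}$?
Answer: $446190$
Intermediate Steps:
$P{\left(k \right)} = -9 + k$
$445603 - Q{\left(P{\left(8 \right)} \right)} = 445603 - -587 = 445603 + 587 = 446190$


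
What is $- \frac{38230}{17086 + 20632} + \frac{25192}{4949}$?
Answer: $\frac{380495793}{93333191} \approx 4.0767$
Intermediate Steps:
$- \frac{38230}{17086 + 20632} + \frac{25192}{4949} = - \frac{38230}{37718} + 25192 \cdot \frac{1}{4949} = \left(-38230\right) \frac{1}{37718} + \frac{25192}{4949} = - \frac{19115}{18859} + \frac{25192}{4949} = \frac{380495793}{93333191}$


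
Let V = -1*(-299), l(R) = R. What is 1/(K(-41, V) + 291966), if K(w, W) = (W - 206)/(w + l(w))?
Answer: 82/23941119 ≈ 3.4251e-6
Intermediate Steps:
V = 299
K(w, W) = (-206 + W)/(2*w) (K(w, W) = (W - 206)/(w + w) = (-206 + W)/((2*w)) = (-206 + W)*(1/(2*w)) = (-206 + W)/(2*w))
1/(K(-41, V) + 291966) = 1/((½)*(-206 + 299)/(-41) + 291966) = 1/((½)*(-1/41)*93 + 291966) = 1/(-93/82 + 291966) = 1/(23941119/82) = 82/23941119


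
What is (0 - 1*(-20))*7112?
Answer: 142240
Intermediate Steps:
(0 - 1*(-20))*7112 = (0 + 20)*7112 = 20*7112 = 142240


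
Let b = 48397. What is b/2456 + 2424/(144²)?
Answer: 5257883/265248 ≈ 19.823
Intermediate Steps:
b/2456 + 2424/(144²) = 48397/2456 + 2424/(144²) = 48397*(1/2456) + 2424/20736 = 48397/2456 + 2424*(1/20736) = 48397/2456 + 101/864 = 5257883/265248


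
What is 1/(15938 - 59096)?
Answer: -1/43158 ≈ -2.3171e-5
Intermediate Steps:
1/(15938 - 59096) = 1/(-43158) = -1/43158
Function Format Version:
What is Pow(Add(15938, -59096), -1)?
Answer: Rational(-1, 43158) ≈ -2.3171e-5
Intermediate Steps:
Pow(Add(15938, -59096), -1) = Pow(-43158, -1) = Rational(-1, 43158)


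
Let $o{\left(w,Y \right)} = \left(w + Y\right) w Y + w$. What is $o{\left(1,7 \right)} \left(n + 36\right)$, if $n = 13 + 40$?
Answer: $5073$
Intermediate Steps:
$o{\left(w,Y \right)} = w + Y w \left(Y + w\right)$ ($o{\left(w,Y \right)} = \left(Y + w\right) w Y + w = w \left(Y + w\right) Y + w = Y w \left(Y + w\right) + w = w + Y w \left(Y + w\right)$)
$n = 53$
$o{\left(1,7 \right)} \left(n + 36\right) = 1 \left(1 + 7^{2} + 7 \cdot 1\right) \left(53 + 36\right) = 1 \left(1 + 49 + 7\right) 89 = 1 \cdot 57 \cdot 89 = 57 \cdot 89 = 5073$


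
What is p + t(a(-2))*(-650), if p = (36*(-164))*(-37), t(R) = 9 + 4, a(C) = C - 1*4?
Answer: 209998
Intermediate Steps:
a(C) = -4 + C (a(C) = C - 4 = -4 + C)
t(R) = 13
p = 218448 (p = -5904*(-37) = 218448)
p + t(a(-2))*(-650) = 218448 + 13*(-650) = 218448 - 8450 = 209998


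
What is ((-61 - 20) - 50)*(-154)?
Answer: 20174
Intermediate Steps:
((-61 - 20) - 50)*(-154) = (-81 - 50)*(-154) = -131*(-154) = 20174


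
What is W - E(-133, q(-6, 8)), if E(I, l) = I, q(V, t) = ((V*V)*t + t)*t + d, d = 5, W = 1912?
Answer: 2045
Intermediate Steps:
q(V, t) = 5 + t*(t + t*V**2) (q(V, t) = ((V*V)*t + t)*t + 5 = (V**2*t + t)*t + 5 = (t*V**2 + t)*t + 5 = (t + t*V**2)*t + 5 = t*(t + t*V**2) + 5 = 5 + t*(t + t*V**2))
W - E(-133, q(-6, 8)) = 1912 - 1*(-133) = 1912 + 133 = 2045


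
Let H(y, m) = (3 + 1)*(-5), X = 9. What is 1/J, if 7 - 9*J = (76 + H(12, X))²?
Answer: -3/1043 ≈ -0.0028763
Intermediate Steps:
H(y, m) = -20 (H(y, m) = 4*(-5) = -20)
J = -1043/3 (J = 7/9 - (76 - 20)²/9 = 7/9 - ⅑*56² = 7/9 - ⅑*3136 = 7/9 - 3136/9 = -1043/3 ≈ -347.67)
1/J = 1/(-1043/3) = -3/1043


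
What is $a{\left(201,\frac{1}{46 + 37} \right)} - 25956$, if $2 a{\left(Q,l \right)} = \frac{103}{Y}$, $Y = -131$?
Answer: $- \frac{6800575}{262} \approx -25956.0$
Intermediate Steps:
$a{\left(Q,l \right)} = - \frac{103}{262}$ ($a{\left(Q,l \right)} = \frac{103 \frac{1}{-131}}{2} = \frac{103 \left(- \frac{1}{131}\right)}{2} = \frac{1}{2} \left(- \frac{103}{131}\right) = - \frac{103}{262}$)
$a{\left(201,\frac{1}{46 + 37} \right)} - 25956 = - \frac{103}{262} - 25956 = - \frac{6800575}{262}$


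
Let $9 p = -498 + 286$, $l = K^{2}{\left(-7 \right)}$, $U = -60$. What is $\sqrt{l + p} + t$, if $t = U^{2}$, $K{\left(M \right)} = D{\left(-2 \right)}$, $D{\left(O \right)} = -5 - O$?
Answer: $3600 + \frac{i \sqrt{131}}{3} \approx 3600.0 + 3.8152 i$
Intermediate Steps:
$K{\left(M \right)} = -3$ ($K{\left(M \right)} = -5 - -2 = -5 + 2 = -3$)
$l = 9$ ($l = \left(-3\right)^{2} = 9$)
$p = - \frac{212}{9}$ ($p = \frac{-498 + 286}{9} = \frac{1}{9} \left(-212\right) = - \frac{212}{9} \approx -23.556$)
$t = 3600$ ($t = \left(-60\right)^{2} = 3600$)
$\sqrt{l + p} + t = \sqrt{9 - \frac{212}{9}} + 3600 = \sqrt{- \frac{131}{9}} + 3600 = \frac{i \sqrt{131}}{3} + 3600 = 3600 + \frac{i \sqrt{131}}{3}$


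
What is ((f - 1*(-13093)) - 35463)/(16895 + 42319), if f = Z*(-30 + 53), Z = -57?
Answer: -23681/59214 ≈ -0.39992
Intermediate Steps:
f = -1311 (f = -57*(-30 + 53) = -57*23 = -1311)
((f - 1*(-13093)) - 35463)/(16895 + 42319) = ((-1311 - 1*(-13093)) - 35463)/(16895 + 42319) = ((-1311 + 13093) - 35463)/59214 = (11782 - 35463)*(1/59214) = -23681*1/59214 = -23681/59214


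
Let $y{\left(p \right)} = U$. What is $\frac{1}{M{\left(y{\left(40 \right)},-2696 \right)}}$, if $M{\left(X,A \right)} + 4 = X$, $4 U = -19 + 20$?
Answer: $- \frac{4}{15} \approx -0.26667$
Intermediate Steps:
$U = \frac{1}{4}$ ($U = \frac{-19 + 20}{4} = \frac{1}{4} \cdot 1 = \frac{1}{4} \approx 0.25$)
$y{\left(p \right)} = \frac{1}{4}$
$M{\left(X,A \right)} = -4 + X$
$\frac{1}{M{\left(y{\left(40 \right)},-2696 \right)}} = \frac{1}{-4 + \frac{1}{4}} = \frac{1}{- \frac{15}{4}} = - \frac{4}{15}$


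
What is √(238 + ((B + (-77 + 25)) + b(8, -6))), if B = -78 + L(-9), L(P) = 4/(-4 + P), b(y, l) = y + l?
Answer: √18538/13 ≈ 10.473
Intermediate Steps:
b(y, l) = l + y
L(P) = 4/(-4 + P)
B = -1018/13 (B = -78 + 4/(-4 - 9) = -78 + 4/(-13) = -78 + 4*(-1/13) = -78 - 4/13 = -1018/13 ≈ -78.308)
√(238 + ((B + (-77 + 25)) + b(8, -6))) = √(238 + ((-1018/13 + (-77 + 25)) + (-6 + 8))) = √(238 + ((-1018/13 - 52) + 2)) = √(238 + (-1694/13 + 2)) = √(238 - 1668/13) = √(1426/13) = √18538/13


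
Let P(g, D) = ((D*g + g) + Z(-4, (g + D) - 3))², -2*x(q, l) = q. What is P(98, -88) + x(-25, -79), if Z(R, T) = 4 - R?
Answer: 145112673/2 ≈ 7.2556e+7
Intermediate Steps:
x(q, l) = -q/2
P(g, D) = (8 + g + D*g)² (P(g, D) = ((D*g + g) + (4 - 1*(-4)))² = ((g + D*g) + (4 + 4))² = ((g + D*g) + 8)² = (8 + g + D*g)²)
P(98, -88) + x(-25, -79) = (8 + 98 - 88*98)² - ½*(-25) = (8 + 98 - 8624)² + 25/2 = (-8518)² + 25/2 = 72556324 + 25/2 = 145112673/2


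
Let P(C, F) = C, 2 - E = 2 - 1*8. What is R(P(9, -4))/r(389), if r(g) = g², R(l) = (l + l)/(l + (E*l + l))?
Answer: 1/756605 ≈ 1.3217e-6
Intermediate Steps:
E = 8 (E = 2 - (2 - 1*8) = 2 - (2 - 8) = 2 - 1*(-6) = 2 + 6 = 8)
R(l) = ⅕ (R(l) = (l + l)/(l + (8*l + l)) = (2*l)/(l + 9*l) = (2*l)/((10*l)) = (2*l)*(1/(10*l)) = ⅕)
R(P(9, -4))/r(389) = 1/(5*(389²)) = (⅕)/151321 = (⅕)*(1/151321) = 1/756605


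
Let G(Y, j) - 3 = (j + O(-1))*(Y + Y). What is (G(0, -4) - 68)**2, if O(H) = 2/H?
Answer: 4225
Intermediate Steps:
G(Y, j) = 3 + 2*Y*(-2 + j) (G(Y, j) = 3 + (j + 2/(-1))*(Y + Y) = 3 + (j + 2*(-1))*(2*Y) = 3 + (j - 2)*(2*Y) = 3 + (-2 + j)*(2*Y) = 3 + 2*Y*(-2 + j))
(G(0, -4) - 68)**2 = ((3 - 4*0 + 2*0*(-4)) - 68)**2 = ((3 + 0 + 0) - 68)**2 = (3 - 68)**2 = (-65)**2 = 4225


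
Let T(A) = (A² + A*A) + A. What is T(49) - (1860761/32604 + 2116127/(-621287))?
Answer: 97176924564449/20256441348 ≈ 4797.3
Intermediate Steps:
T(A) = A + 2*A² (T(A) = (A² + A²) + A = 2*A² + A = A + 2*A²)
T(49) - (1860761/32604 + 2116127/(-621287)) = 49*(1 + 2*49) - (1860761/32604 + 2116127/(-621287)) = 49*(1 + 98) - (1860761*(1/32604) + 2116127*(-1/621287)) = 49*99 - (1860761/32604 - 2116127/621287) = 4851 - 1*1087072414699/20256441348 = 4851 - 1087072414699/20256441348 = 97176924564449/20256441348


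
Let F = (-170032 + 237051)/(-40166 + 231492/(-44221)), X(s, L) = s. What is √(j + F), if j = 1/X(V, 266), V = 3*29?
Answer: I*√39573663086635501514610/154547859486 ≈ 1.2872*I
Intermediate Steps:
V = 87
F = -2963647199/1776412178 (F = 67019/(-40166 + 231492*(-1/44221)) = 67019/(-40166 - 231492/44221) = 67019/(-1776412178/44221) = 67019*(-44221/1776412178) = -2963647199/1776412178 ≈ -1.6683)
j = 1/87 ≈ 0.011494
√(j + F) = √(1/87 - 2963647199/1776412178) = √(-256060894135/154547859486) = I*√39573663086635501514610/154547859486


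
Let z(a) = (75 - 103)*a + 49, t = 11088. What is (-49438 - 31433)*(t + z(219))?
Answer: -404759355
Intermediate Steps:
z(a) = 49 - 28*a (z(a) = -28*a + 49 = 49 - 28*a)
(-49438 - 31433)*(t + z(219)) = (-49438 - 31433)*(11088 + (49 - 28*219)) = -80871*(11088 + (49 - 6132)) = -80871*(11088 - 6083) = -80871*5005 = -404759355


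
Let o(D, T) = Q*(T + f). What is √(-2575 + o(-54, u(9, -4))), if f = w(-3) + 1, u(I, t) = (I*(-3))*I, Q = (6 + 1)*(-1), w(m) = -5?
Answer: 3*I*√94 ≈ 29.086*I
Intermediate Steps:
Q = -7 (Q = 7*(-1) = -7)
u(I, t) = -3*I² (u(I, t) = (-3*I)*I = -3*I²)
f = -4 (f = -5 + 1 = -4)
o(D, T) = 28 - 7*T (o(D, T) = -7*(T - 4) = -7*(-4 + T) = 28 - 7*T)
√(-2575 + o(-54, u(9, -4))) = √(-2575 + (28 - (-21)*9²)) = √(-2575 + (28 - (-21)*81)) = √(-2575 + (28 - 7*(-243))) = √(-2575 + (28 + 1701)) = √(-2575 + 1729) = √(-846) = 3*I*√94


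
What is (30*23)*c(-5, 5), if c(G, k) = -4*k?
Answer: -13800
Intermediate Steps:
(30*23)*c(-5, 5) = (30*23)*(-4*5) = 690*(-20) = -13800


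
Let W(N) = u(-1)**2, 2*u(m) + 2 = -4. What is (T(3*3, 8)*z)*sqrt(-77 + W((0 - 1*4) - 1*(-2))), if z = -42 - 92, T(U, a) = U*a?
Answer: -19296*I*sqrt(17) ≈ -79560.0*I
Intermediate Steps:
u(m) = -3 (u(m) = -1 + (1/2)*(-4) = -1 - 2 = -3)
W(N) = 9 (W(N) = (-3)**2 = 9)
z = -134
(T(3*3, 8)*z)*sqrt(-77 + W((0 - 1*4) - 1*(-2))) = (((3*3)*8)*(-134))*sqrt(-77 + 9) = ((9*8)*(-134))*sqrt(-68) = (72*(-134))*(2*I*sqrt(17)) = -19296*I*sqrt(17)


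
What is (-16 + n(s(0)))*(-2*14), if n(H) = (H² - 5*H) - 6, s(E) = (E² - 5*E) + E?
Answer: 616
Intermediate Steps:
s(E) = E² - 4*E
n(H) = -6 + H² - 5*H
(-16 + n(s(0)))*(-2*14) = (-16 + (-6 + (0*(-4 + 0))² - 0*(-4 + 0)))*(-2*14) = (-16 + (-6 + (0*(-4))² - 0*(-4)))*(-28) = (-16 + (-6 + 0² - 5*0))*(-28) = (-16 + (-6 + 0 + 0))*(-28) = (-16 - 6)*(-28) = -22*(-28) = 616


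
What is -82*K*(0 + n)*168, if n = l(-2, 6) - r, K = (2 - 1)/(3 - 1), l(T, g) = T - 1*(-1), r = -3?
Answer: -13776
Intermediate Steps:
l(T, g) = 1 + T (l(T, g) = T + 1 = 1 + T)
K = ½ (K = 1/2 = 1*(½) = ½ ≈ 0.50000)
n = 2 (n = (1 - 2) - 1*(-3) = -1 + 3 = 2)
-82*K*(0 + n)*168 = -41*(0 + 2)*168 = -41*2*168 = -82*1*168 = -82*168 = -13776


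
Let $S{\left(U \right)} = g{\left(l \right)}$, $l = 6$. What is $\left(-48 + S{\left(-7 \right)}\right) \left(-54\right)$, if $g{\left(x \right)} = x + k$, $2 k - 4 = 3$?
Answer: $2079$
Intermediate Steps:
$k = \frac{7}{2}$ ($k = 2 + \frac{1}{2} \cdot 3 = 2 + \frac{3}{2} = \frac{7}{2} \approx 3.5$)
$g{\left(x \right)} = \frac{7}{2} + x$ ($g{\left(x \right)} = x + \frac{7}{2} = \frac{7}{2} + x$)
$S{\left(U \right)} = \frac{19}{2}$ ($S{\left(U \right)} = \frac{7}{2} + 6 = \frac{19}{2}$)
$\left(-48 + S{\left(-7 \right)}\right) \left(-54\right) = \left(-48 + \frac{19}{2}\right) \left(-54\right) = \left(- \frac{77}{2}\right) \left(-54\right) = 2079$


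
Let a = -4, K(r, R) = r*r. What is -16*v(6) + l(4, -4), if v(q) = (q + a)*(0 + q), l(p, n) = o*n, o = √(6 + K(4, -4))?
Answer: -192 - 4*√22 ≈ -210.76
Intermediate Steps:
K(r, R) = r²
o = √22 (o = √(6 + 4²) = √(6 + 16) = √22 ≈ 4.6904)
l(p, n) = n*√22 (l(p, n) = √22*n = n*√22)
v(q) = q*(-4 + q) (v(q) = (q - 4)*(0 + q) = (-4 + q)*q = q*(-4 + q))
-16*v(6) + l(4, -4) = -96*(-4 + 6) - 4*√22 = -96*2 - 4*√22 = -16*12 - 4*√22 = -192 - 4*√22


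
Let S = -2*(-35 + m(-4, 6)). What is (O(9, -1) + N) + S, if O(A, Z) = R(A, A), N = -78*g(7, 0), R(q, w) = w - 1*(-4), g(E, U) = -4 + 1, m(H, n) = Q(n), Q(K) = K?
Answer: 305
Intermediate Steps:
m(H, n) = n
g(E, U) = -3
S = 58 (S = -2*(-35 + 6) = -2*(-29) = 58)
R(q, w) = 4 + w (R(q, w) = w + 4 = 4 + w)
N = 234 (N = -78*(-3) = 234)
O(A, Z) = 4 + A
(O(9, -1) + N) + S = ((4 + 9) + 234) + 58 = (13 + 234) + 58 = 247 + 58 = 305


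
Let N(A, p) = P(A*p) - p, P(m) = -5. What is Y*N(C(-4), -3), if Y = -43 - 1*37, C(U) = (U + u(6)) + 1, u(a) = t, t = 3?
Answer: 160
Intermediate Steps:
u(a) = 3
C(U) = 4 + U (C(U) = (U + 3) + 1 = (3 + U) + 1 = 4 + U)
N(A, p) = -5 - p
Y = -80 (Y = -43 - 37 = -80)
Y*N(C(-4), -3) = -80*(-5 - 1*(-3)) = -80*(-5 + 3) = -80*(-2) = 160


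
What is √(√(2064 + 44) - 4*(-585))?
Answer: √(2340 + 2*√527) ≈ 48.846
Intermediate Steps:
√(√(2064 + 44) - 4*(-585)) = √(√2108 + 2340) = √(2*√527 + 2340) = √(2340 + 2*√527)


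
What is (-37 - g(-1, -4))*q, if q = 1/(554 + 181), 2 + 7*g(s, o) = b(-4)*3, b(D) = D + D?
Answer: -233/5145 ≈ -0.045287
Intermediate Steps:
b(D) = 2*D
g(s, o) = -26/7 (g(s, o) = -2/7 + ((2*(-4))*3)/7 = -2/7 + (-8*3)/7 = -2/7 + (⅐)*(-24) = -2/7 - 24/7 = -26/7)
q = 1/735 ≈ 0.0013605
(-37 - g(-1, -4))*q = (-37 - 1*(-26/7))*(1/735) = (-37 + 26/7)*(1/735) = -233/7*1/735 = -233/5145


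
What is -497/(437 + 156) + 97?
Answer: 57024/593 ≈ 96.162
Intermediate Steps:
-497/(437 + 156) + 97 = -497/593 + 97 = 57024/593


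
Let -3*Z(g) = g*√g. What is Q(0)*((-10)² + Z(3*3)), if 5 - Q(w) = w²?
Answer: 455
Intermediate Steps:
Q(w) = 5 - w²
Z(g) = -g^(3/2)/3 (Z(g) = -g*√g/3 = -g^(3/2)/3)
Q(0)*((-10)² + Z(3*3)) = (5 - 1*0²)*((-10)² - (3*3)^(3/2)/3) = (5 - 1*0)*(100 - 9^(3/2)/3) = (5 + 0)*(100 - ⅓*27) = 5*(100 - 9) = 5*91 = 455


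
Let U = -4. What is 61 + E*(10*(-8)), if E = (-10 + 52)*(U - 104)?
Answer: 362941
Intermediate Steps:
E = -4536 (E = (-10 + 52)*(-4 - 104) = 42*(-108) = -4536)
61 + E*(10*(-8)) = 61 - 45360*(-8) = 61 - 4536*(-80) = 61 + 362880 = 362941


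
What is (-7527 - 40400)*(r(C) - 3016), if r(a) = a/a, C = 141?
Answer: 144499905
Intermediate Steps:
r(a) = 1
(-7527 - 40400)*(r(C) - 3016) = (-7527 - 40400)*(1 - 3016) = -47927*(-3015) = 144499905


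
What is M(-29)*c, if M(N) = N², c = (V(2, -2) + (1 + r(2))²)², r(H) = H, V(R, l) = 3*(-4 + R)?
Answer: 7569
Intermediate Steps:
V(R, l) = -12 + 3*R
c = 9 (c = ((-12 + 3*2) + (1 + 2)²)² = ((-12 + 6) + 3²)² = (-6 + 9)² = 3² = 9)
M(-29)*c = (-29)²*9 = 841*9 = 7569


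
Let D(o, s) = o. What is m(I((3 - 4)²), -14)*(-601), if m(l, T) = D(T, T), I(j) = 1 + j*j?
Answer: 8414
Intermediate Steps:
I(j) = 1 + j²
m(l, T) = T
m(I((3 - 4)²), -14)*(-601) = -14*(-601) = 8414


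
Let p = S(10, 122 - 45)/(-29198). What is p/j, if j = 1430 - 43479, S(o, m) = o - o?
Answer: 0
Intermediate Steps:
S(o, m) = 0
p = 0 (p = 0/(-29198) = 0*(-1/29198) = 0)
j = -42049
p/j = 0/(-42049) = 0*(-1/42049) = 0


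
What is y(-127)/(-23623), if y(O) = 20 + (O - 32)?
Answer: 139/23623 ≈ 0.0058841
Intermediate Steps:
y(O) = -12 + O (y(O) = 20 + (-32 + O) = -12 + O)
y(-127)/(-23623) = (-12 - 127)/(-23623) = -139*(-1/23623) = 139/23623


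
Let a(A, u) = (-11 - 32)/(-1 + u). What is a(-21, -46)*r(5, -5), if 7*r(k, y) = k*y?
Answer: -1075/329 ≈ -3.2675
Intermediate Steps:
a(A, u) = -43/(-1 + u)
r(k, y) = k*y/7 (r(k, y) = (k*y)/7 = k*y/7)
a(-21, -46)*r(5, -5) = (-43/(-1 - 46))*((⅐)*5*(-5)) = -43/(-47)*(-25/7) = -43*(-1/47)*(-25/7) = (43/47)*(-25/7) = -1075/329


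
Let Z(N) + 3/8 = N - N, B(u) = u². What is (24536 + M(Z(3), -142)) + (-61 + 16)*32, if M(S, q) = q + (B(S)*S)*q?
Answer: 5878141/256 ≈ 22962.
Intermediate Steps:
Z(N) = -3/8 (Z(N) = -3/8 + (N - N) = -3/8 + 0 = -3/8)
M(S, q) = q + q*S³ (M(S, q) = q + (S²*S)*q = q + S³*q = q + q*S³)
(24536 + M(Z(3), -142)) + (-61 + 16)*32 = (24536 - 142*(1 + (-3/8)³)) + (-61 + 16)*32 = (24536 - 142*(1 - 27/512)) - 45*32 = (24536 - 142*485/512) - 1440 = (24536 - 34435/256) - 1440 = 6246781/256 - 1440 = 5878141/256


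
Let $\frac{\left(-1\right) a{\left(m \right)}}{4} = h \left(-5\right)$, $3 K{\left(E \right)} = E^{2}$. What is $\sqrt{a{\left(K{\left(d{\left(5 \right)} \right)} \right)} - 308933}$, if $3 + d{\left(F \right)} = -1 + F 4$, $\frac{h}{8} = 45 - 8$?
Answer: $i \sqrt{303013} \approx 550.47 i$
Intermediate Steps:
$h = 296$ ($h = 8 \left(45 - 8\right) = 8 \cdot 37 = 296$)
$d{\left(F \right)} = -4 + 4 F$ ($d{\left(F \right)} = -3 + \left(-1 + F 4\right) = -3 + \left(-1 + 4 F\right) = -4 + 4 F$)
$K{\left(E \right)} = \frac{E^{2}}{3}$
$a{\left(m \right)} = 5920$ ($a{\left(m \right)} = - 4 \cdot 296 \left(-5\right) = \left(-4\right) \left(-1480\right) = 5920$)
$\sqrt{a{\left(K{\left(d{\left(5 \right)} \right)} \right)} - 308933} = \sqrt{5920 - 308933} = \sqrt{-303013} = i \sqrt{303013}$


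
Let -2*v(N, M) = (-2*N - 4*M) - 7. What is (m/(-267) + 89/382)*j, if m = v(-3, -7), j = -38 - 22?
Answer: -289200/16999 ≈ -17.013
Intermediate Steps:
v(N, M) = 7/2 + N + 2*M (v(N, M) = -((-2*N - 4*M) - 7)/2 = -((-4*M - 2*N) - 7)/2 = -(-7 - 4*M - 2*N)/2 = 7/2 + N + 2*M)
j = -60
m = -27/2 (m = 7/2 - 3 + 2*(-7) = 7/2 - 3 - 14 = -27/2 ≈ -13.500)
(m/(-267) + 89/382)*j = (-27/2/(-267) + 89/382)*(-60) = (-27/2*(-1/267) + 89*(1/382))*(-60) = (9/178 + 89/382)*(-60) = (4820/16999)*(-60) = -289200/16999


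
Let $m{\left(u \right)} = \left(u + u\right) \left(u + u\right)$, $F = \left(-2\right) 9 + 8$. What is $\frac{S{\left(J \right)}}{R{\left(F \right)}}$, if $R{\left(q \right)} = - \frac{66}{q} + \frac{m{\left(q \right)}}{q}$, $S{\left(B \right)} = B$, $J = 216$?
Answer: $- \frac{1080}{167} \approx -6.4671$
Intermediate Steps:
$F = -10$ ($F = -18 + 8 = -10$)
$m{\left(u \right)} = 4 u^{2}$ ($m{\left(u \right)} = 2 u 2 u = 4 u^{2}$)
$R{\left(q \right)} = - \frac{66}{q} + 4 q$ ($R{\left(q \right)} = - \frac{66}{q} + \frac{4 q^{2}}{q} = - \frac{66}{q} + 4 q$)
$\frac{S{\left(J \right)}}{R{\left(F \right)}} = \frac{216}{- \frac{66}{-10} + 4 \left(-10\right)} = \frac{216}{\left(-66\right) \left(- \frac{1}{10}\right) - 40} = \frac{216}{\frac{33}{5} - 40} = \frac{216}{- \frac{167}{5}} = 216 \left(- \frac{5}{167}\right) = - \frac{1080}{167}$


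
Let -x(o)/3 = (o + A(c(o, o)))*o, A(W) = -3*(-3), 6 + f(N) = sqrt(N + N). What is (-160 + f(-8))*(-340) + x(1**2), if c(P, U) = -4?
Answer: 56410 - 1360*I ≈ 56410.0 - 1360.0*I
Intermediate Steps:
f(N) = -6 + sqrt(2)*sqrt(N) (f(N) = -6 + sqrt(N + N) = -6 + sqrt(2*N) = -6 + sqrt(2)*sqrt(N))
A(W) = 9
x(o) = -3*o*(9 + o) (x(o) = -3*(o + 9)*o = -3*(9 + o)*o = -3*o*(9 + o))
(-160 + f(-8))*(-340) + x(1**2) = (-160 + (-6 + sqrt(2)*sqrt(-8)))*(-340) - 3*1**2*(9 + 1**2) = (-160 + (-6 + sqrt(2)*(2*I*sqrt(2))))*(-340) - 3*1*(9 + 1) = (-160 + (-6 + 4*I))*(-340) - 3*1*10 = (-166 + 4*I)*(-340) - 30 = (56440 - 1360*I) - 30 = 56410 - 1360*I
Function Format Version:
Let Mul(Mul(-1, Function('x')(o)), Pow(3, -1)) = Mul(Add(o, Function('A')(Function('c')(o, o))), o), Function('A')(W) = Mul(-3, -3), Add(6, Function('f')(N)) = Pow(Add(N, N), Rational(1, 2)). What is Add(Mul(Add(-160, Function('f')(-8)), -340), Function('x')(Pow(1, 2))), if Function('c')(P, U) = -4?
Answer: Add(56410, Mul(-1360, I)) ≈ Add(56410., Mul(-1360.0, I))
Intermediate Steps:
Function('f')(N) = Add(-6, Mul(Pow(2, Rational(1, 2)), Pow(N, Rational(1, 2)))) (Function('f')(N) = Add(-6, Pow(Add(N, N), Rational(1, 2))) = Add(-6, Pow(Mul(2, N), Rational(1, 2))) = Add(-6, Mul(Pow(2, Rational(1, 2)), Pow(N, Rational(1, 2)))))
Function('A')(W) = 9
Function('x')(o) = Mul(-3, o, Add(9, o)) (Function('x')(o) = Mul(-3, Mul(Add(o, 9), o)) = Mul(-3, Mul(Add(9, o), o)) = Mul(-3, Mul(o, Add(9, o))) = Mul(-3, o, Add(9, o)))
Add(Mul(Add(-160, Function('f')(-8)), -340), Function('x')(Pow(1, 2))) = Add(Mul(Add(-160, Add(-6, Mul(Pow(2, Rational(1, 2)), Pow(-8, Rational(1, 2))))), -340), Mul(-3, Pow(1, 2), Add(9, Pow(1, 2)))) = Add(Mul(Add(-160, Add(-6, Mul(Pow(2, Rational(1, 2)), Mul(2, I, Pow(2, Rational(1, 2)))))), -340), Mul(-3, 1, Add(9, 1))) = Add(Mul(Add(-160, Add(-6, Mul(4, I))), -340), Mul(-3, 1, 10)) = Add(Mul(Add(-166, Mul(4, I)), -340), -30) = Add(Add(56440, Mul(-1360, I)), -30) = Add(56410, Mul(-1360, I))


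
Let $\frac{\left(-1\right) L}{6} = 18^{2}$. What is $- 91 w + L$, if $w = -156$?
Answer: $12252$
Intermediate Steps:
$L = -1944$ ($L = - 6 \cdot 18^{2} = \left(-6\right) 324 = -1944$)
$- 91 w + L = \left(-91\right) \left(-156\right) - 1944 = 14196 - 1944 = 12252$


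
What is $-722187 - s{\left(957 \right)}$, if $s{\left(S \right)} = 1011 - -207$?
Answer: $-723405$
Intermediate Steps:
$s{\left(S \right)} = 1218$ ($s{\left(S \right)} = 1011 + 207 = 1218$)
$-722187 - s{\left(957 \right)} = -722187 - 1218 = -723405$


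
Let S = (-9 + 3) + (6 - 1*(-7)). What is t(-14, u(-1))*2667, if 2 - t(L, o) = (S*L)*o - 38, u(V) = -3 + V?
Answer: -938784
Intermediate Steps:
S = 7 (S = -6 + (6 + 7) = -6 + 13 = 7)
t(L, o) = 40 - 7*L*o (t(L, o) = 2 - ((7*L)*o - 38) = 2 - (7*L*o - 38) = 2 - (-38 + 7*L*o) = 2 + (38 - 7*L*o) = 40 - 7*L*o)
t(-14, u(-1))*2667 = (40 - 7*(-14)*(-3 - 1))*2667 = (40 - 7*(-14)*(-4))*2667 = (40 - 392)*2667 = -352*2667 = -938784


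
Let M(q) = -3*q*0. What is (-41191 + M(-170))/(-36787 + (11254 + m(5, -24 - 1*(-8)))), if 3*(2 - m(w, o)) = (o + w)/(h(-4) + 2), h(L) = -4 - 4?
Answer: 741438/459569 ≈ 1.6133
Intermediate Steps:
M(q) = 0
h(L) = -8
m(w, o) = 2 + o/18 + w/18 (m(w, o) = 2 - (o + w)/(3*(-8 + 2)) = 2 - (o + w)/(3*(-6)) = 2 - (o + w)*(-1)/(3*6) = 2 - (-o/6 - w/6)/3 = 2 + (o/18 + w/18) = 2 + o/18 + w/18)
(-41191 + M(-170))/(-36787 + (11254 + m(5, -24 - 1*(-8)))) = (-41191 + 0)/(-36787 + (11254 + (2 + (-24 - 1*(-8))/18 + (1/18)*5))) = -41191/(-36787 + (11254 + (2 + (-24 + 8)/18 + 5/18))) = -41191/(-36787 + (11254 + (2 + (1/18)*(-16) + 5/18))) = -41191/(-36787 + (11254 + (2 - 8/9 + 5/18))) = -41191/(-36787 + (11254 + 25/18)) = -41191/(-36787 + 202597/18) = -41191/(-459569/18) = -41191*(-18/459569) = 741438/459569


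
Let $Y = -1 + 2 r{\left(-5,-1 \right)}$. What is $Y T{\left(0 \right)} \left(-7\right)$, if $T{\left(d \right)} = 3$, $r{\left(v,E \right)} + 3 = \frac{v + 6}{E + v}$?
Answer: $154$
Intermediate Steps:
$r{\left(v,E \right)} = -3 + \frac{6 + v}{E + v}$ ($r{\left(v,E \right)} = -3 + \frac{v + 6}{E + v} = -3 + \frac{6 + v}{E + v}$)
$Y = - \frac{22}{3}$ ($Y = -1 + 2 \frac{6 - -3 - -10}{-1 - 5} = -1 + 2 \frac{6 + 3 + 10}{-6} = -1 + 2 \left(\left(- \frac{1}{6}\right) 19\right) = -1 + 2 \left(- \frac{19}{6}\right) = -1 - \frac{19}{3} = - \frac{22}{3} \approx -7.3333$)
$Y T{\left(0 \right)} \left(-7\right) = \left(- \frac{22}{3}\right) 3 \left(-7\right) = \left(-22\right) \left(-7\right) = 154$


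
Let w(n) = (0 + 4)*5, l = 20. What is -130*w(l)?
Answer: -2600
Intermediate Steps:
w(n) = 20 (w(n) = 4*5 = 20)
-130*w(l) = -130*20 = -2600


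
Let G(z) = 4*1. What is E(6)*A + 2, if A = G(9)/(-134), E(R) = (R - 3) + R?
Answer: 116/67 ≈ 1.7313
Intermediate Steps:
G(z) = 4
E(R) = -3 + 2*R (E(R) = (-3 + R) + R = -3 + 2*R)
A = -2/67 (A = 4/(-134) = 4*(-1/134) = -2/67 ≈ -0.029851)
E(6)*A + 2 = (-3 + 2*6)*(-2/67) + 2 = (-3 + 12)*(-2/67) + 2 = 9*(-2/67) + 2 = -18/67 + 2 = 116/67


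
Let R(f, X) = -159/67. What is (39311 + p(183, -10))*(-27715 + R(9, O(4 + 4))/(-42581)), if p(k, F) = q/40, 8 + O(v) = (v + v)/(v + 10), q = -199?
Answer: -5650696446617213/5187140 ≈ -1.0894e+9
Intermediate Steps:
O(v) = -8 + 2*v/(10 + v) (O(v) = -8 + (v + v)/(v + 10) = -8 + (2*v)/(10 + v) = -8 + 2*v/(10 + v))
R(f, X) = -159/67 (R(f, X) = -159*1/67 = -159/67)
p(k, F) = -199/40
(39311 + p(183, -10))*(-27715 + R(9, O(4 + 4))/(-42581)) = (39311 - 199/40)*(-27715 - 159/67/(-42581)) = 1572241*(-27715 - 159/67*(-1/42581))/40 = 1572241*(-27715 + 159/2852927)/40 = (1572241/40)*(-79068871646/2852927) = -5650696446617213/5187140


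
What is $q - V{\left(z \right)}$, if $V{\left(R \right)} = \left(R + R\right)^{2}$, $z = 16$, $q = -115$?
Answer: $-1139$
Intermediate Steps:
$V{\left(R \right)} = 4 R^{2}$ ($V{\left(R \right)} = \left(2 R\right)^{2} = 4 R^{2}$)
$q - V{\left(z \right)} = -115 - 4 \cdot 16^{2} = -115 - 4 \cdot 256 = -115 - 1024 = -1139$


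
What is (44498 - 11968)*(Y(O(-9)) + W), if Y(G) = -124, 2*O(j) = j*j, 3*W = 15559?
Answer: 494033110/3 ≈ 1.6468e+8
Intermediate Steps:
W = 15559/3 (W = (⅓)*15559 = 15559/3 ≈ 5186.3)
O(j) = j²/2 (O(j) = (j*j)/2 = j²/2)
(44498 - 11968)*(Y(O(-9)) + W) = (44498 - 11968)*(-124 + 15559/3) = 32530*(15187/3) = 494033110/3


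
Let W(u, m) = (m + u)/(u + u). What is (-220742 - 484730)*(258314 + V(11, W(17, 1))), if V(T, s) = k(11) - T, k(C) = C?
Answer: -182233294208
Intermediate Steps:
W(u, m) = (m + u)/(2*u) (W(u, m) = (m + u)/((2*u)) = (m + u)*(1/(2*u)) = (m + u)/(2*u))
V(T, s) = 11 - T
(-220742 - 484730)*(258314 + V(11, W(17, 1))) = (-220742 - 484730)*(258314 + (11 - 1*11)) = -705472*(258314 + (11 - 11)) = -705472*(258314 + 0) = -705472*258314 = -182233294208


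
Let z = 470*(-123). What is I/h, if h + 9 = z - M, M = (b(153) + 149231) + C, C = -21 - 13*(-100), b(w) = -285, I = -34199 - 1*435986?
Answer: 470185/208044 ≈ 2.2600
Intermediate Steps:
I = -470185 (I = -34199 - 435986 = -470185)
C = 1279 (C = -21 + 1300 = 1279)
z = -57810
M = 150225 (M = (-285 + 149231) + 1279 = 148946 + 1279 = 150225)
h = -208044 (h = -9 + (-57810 - 1*150225) = -9 + (-57810 - 150225) = -9 - 208035 = -208044)
I/h = -470185/(-208044) = -470185*(-1/208044) = 470185/208044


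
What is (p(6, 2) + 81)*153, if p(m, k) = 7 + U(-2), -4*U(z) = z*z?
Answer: 13311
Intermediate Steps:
U(z) = -z²/4 (U(z) = -z*z/4 = -z²/4)
p(m, k) = 6 (p(m, k) = 7 - ¼*(-2)² = 7 - ¼*4 = 7 - 1 = 6)
(p(6, 2) + 81)*153 = (6 + 81)*153 = 87*153 = 13311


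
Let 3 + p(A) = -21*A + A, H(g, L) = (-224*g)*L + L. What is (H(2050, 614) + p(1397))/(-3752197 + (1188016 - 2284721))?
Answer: 281976129/4848902 ≈ 58.153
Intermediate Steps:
H(g, L) = L - 224*L*g (H(g, L) = -224*L*g + L = L - 224*L*g)
p(A) = -3 - 20*A (p(A) = -3 + (-21*A + A) = -3 - 20*A)
(H(2050, 614) + p(1397))/(-3752197 + (1188016 - 2284721)) = (614*(1 - 224*2050) + (-3 - 20*1397))/(-3752197 + (1188016 - 2284721)) = (614*(1 - 459200) + (-3 - 27940))/(-3752197 - 1096705) = (614*(-459199) - 27943)/(-4848902) = (-281948186 - 27943)*(-1/4848902) = -281976129*(-1/4848902) = 281976129/4848902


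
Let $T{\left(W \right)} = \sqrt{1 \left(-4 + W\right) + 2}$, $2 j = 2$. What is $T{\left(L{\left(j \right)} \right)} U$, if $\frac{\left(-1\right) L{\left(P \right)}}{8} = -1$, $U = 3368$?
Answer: $3368 \sqrt{6} \approx 8249.9$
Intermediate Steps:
$j = 1$ ($j = \frac{1}{2} \cdot 2 = 1$)
$L{\left(P \right)} = 8$ ($L{\left(P \right)} = \left(-8\right) \left(-1\right) = 8$)
$T{\left(W \right)} = \sqrt{-2 + W}$ ($T{\left(W \right)} = \sqrt{\left(-4 + W\right) + 2} = \sqrt{-2 + W}$)
$T{\left(L{\left(j \right)} \right)} U = \sqrt{-2 + 8} \cdot 3368 = \sqrt{6} \cdot 3368 = 3368 \sqrt{6}$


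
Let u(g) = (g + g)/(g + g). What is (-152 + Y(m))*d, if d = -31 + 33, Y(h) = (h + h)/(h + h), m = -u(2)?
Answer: -302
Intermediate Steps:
u(g) = 1 (u(g) = (2*g)/((2*g)) = (2*g)*(1/(2*g)) = 1)
m = -1 (m = -1*1 = -1)
Y(h) = 1 (Y(h) = (2*h)/((2*h)) = (2*h)*(1/(2*h)) = 1)
d = 2
(-152 + Y(m))*d = (-152 + 1)*2 = -151*2 = -302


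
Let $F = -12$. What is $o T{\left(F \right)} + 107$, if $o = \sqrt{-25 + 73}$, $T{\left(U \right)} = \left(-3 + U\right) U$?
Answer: $107 + 720 \sqrt{3} \approx 1354.1$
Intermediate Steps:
$T{\left(U \right)} = U \left(-3 + U\right)$
$o = 4 \sqrt{3}$ ($o = \sqrt{48} = 4 \sqrt{3} \approx 6.9282$)
$o T{\left(F \right)} + 107 = 4 \sqrt{3} \left(- 12 \left(-3 - 12\right)\right) + 107 = 4 \sqrt{3} \left(\left(-12\right) \left(-15\right)\right) + 107 = 4 \sqrt{3} \cdot 180 + 107 = 720 \sqrt{3} + 107 = 107 + 720 \sqrt{3}$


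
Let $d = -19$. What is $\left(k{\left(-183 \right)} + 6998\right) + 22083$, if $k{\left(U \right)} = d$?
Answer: $29062$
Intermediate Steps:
$k{\left(U \right)} = -19$
$\left(k{\left(-183 \right)} + 6998\right) + 22083 = \left(-19 + 6998\right) + 22083 = 6979 + 22083 = 29062$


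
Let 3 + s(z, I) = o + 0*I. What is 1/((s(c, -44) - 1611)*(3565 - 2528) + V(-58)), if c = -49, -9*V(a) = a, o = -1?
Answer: -9/15072737 ≈ -5.9710e-7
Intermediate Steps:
V(a) = -a/9
s(z, I) = -4 (s(z, I) = -3 + (-1 + 0*I) = -3 + (-1 + 0) = -3 - 1 = -4)
1/((s(c, -44) - 1611)*(3565 - 2528) + V(-58)) = 1/((-4 - 1611)*(3565 - 2528) - ⅑*(-58)) = 1/(-1615*1037 + 58/9) = 1/(-1674755 + 58/9) = 1/(-15072737/9) = -9/15072737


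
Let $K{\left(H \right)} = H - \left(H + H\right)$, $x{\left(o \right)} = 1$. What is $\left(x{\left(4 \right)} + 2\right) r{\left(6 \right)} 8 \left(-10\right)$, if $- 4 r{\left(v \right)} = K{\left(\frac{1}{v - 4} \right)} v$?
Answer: $-180$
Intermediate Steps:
$K{\left(H \right)} = - H$ ($K{\left(H \right)} = H - 2 H = - H$)
$r{\left(v \right)} = \frac{v}{4 \left(-4 + v\right)}$ ($r{\left(v \right)} = - \frac{- \frac{1}{v - 4} v}{4} = - \frac{- \frac{1}{-4 + v} v}{4} = - \frac{\left(-1\right) v \frac{1}{-4 + v}}{4} = \frac{v}{4 \left(-4 + v\right)}$)
$\left(x{\left(4 \right)} + 2\right) r{\left(6 \right)} 8 \left(-10\right) = \left(1 + 2\right) \frac{1}{4} \cdot 6 \frac{1}{-4 + 6} \cdot 8 \left(-10\right) = 3 \cdot \frac{1}{4} \cdot 6 \cdot \frac{1}{2} \cdot 8 \left(-10\right) = 3 \cdot \frac{3}{4} \cdot 8 \left(-10\right) = \frac{9}{4} \cdot 8 \left(-10\right) = 18 \left(-10\right) = -180$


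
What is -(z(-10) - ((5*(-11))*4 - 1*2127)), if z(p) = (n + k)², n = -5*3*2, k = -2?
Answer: -3371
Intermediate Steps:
n = -30 (n = -15*2 = -30)
z(p) = 1024 (z(p) = (-30 - 2)² = (-32)² = 1024)
-(z(-10) - ((5*(-11))*4 - 1*2127)) = -(1024 - ((5*(-11))*4 - 1*2127)) = -(1024 - (-55*4 - 2127)) = -(1024 - (-220 - 2127)) = -(1024 - 1*(-2347)) = -(1024 + 2347) = -1*3371 = -3371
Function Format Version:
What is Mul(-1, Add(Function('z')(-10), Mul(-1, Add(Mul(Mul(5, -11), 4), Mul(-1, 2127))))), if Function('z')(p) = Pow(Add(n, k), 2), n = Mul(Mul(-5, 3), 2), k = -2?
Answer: -3371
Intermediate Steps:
n = -30 (n = Mul(-15, 2) = -30)
Function('z')(p) = 1024 (Function('z')(p) = Pow(Add(-30, -2), 2) = Pow(-32, 2) = 1024)
Mul(-1, Add(Function('z')(-10), Mul(-1, Add(Mul(Mul(5, -11), 4), Mul(-1, 2127))))) = Mul(-1, Add(1024, Mul(-1, Add(Mul(Mul(5, -11), 4), Mul(-1, 2127))))) = Mul(-1, Add(1024, Mul(-1, Add(Mul(-55, 4), -2127)))) = Mul(-1, Add(1024, Mul(-1, Add(-220, -2127)))) = Mul(-1, Add(1024, Mul(-1, -2347))) = Mul(-1, Add(1024, 2347)) = Mul(-1, 3371) = -3371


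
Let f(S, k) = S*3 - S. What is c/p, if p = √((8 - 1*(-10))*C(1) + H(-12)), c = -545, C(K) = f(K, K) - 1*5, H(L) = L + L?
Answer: 545*I*√78/78 ≈ 61.709*I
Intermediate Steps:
f(S, k) = 2*S (f(S, k) = 3*S - S = 2*S)
H(L) = 2*L
C(K) = -5 + 2*K (C(K) = 2*K - 1*5 = 2*K - 5 = -5 + 2*K)
p = I*√78 (p = √((8 - 1*(-10))*(-5 + 2*1) + 2*(-12)) = √((8 + 10)*(-5 + 2) - 24) = √(18*(-3) - 24) = √(-54 - 24) = √(-78) = I*√78 ≈ 8.8318*I)
c/p = -545*(-I*√78/78) = -(-545)*I*√78/78 = 545*I*√78/78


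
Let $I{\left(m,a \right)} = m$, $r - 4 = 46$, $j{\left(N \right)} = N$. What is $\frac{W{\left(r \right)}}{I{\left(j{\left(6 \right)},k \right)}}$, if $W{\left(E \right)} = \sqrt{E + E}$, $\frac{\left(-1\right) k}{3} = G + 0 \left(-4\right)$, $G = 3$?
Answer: $\frac{5}{3} \approx 1.6667$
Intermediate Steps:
$r = 50$ ($r = 4 + 46 = 50$)
$k = -9$ ($k = - 3 \left(3 + 0 \left(-4\right)\right) = - 3 \left(3 + 0\right) = \left(-3\right) 3 = -9$)
$W{\left(E \right)} = \sqrt{2} \sqrt{E}$ ($W{\left(E \right)} = \sqrt{2 E} = \sqrt{2} \sqrt{E}$)
$\frac{W{\left(r \right)}}{I{\left(j{\left(6 \right)},k \right)}} = \frac{\sqrt{2} \sqrt{50}}{6} = \sqrt{2} \cdot 5 \sqrt{2} \cdot \frac{1}{6} = 10 \cdot \frac{1}{6} = \frac{5}{3}$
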